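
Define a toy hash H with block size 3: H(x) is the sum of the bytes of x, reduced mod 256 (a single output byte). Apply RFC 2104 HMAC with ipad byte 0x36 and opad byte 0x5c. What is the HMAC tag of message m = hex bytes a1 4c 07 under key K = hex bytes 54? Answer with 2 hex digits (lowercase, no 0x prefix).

82

Key hex bytes 54 is 1 byte ≤ B = 3; zero-pad to 3 bytes: K' = 54 00 00.
K' ⊕ ipad = 62 36 36.  K' ⊕ opad = 08 5c 5c.
Inner input = (K'⊕ipad) ∥ m = 62 36 36 ∥ a1 4c 07.
Inner hash: sum = 98+54+54+161+76+7 = 450; mod 256 = 194 → c2.
Outer input = (K'⊕opad) ∥ inner = 08 5c 5c ∥ c2.
Outer hash (tag): sum = 8+92+92+194 = 386; mod 256 = 130 → 82.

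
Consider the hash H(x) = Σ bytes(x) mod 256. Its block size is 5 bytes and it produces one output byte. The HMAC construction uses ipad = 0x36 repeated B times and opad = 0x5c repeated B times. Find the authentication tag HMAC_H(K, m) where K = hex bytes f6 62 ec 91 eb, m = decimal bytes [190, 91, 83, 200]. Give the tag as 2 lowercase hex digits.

c2

Key hex bytes f6 62 ec 91 eb is exactly B = 5 bytes: K' = f6 62 ec 91 eb.
K' ⊕ ipad = c0 54 da a7 dd.  K' ⊕ opad = aa 3e b0 cd b7.
Inner input = (K'⊕ipad) ∥ m = c0 54 da a7 dd ∥ be 5b 53 c8.
Inner hash: sum = 192+84+218+167+221+190+91+83+200 = 1446; mod 256 = 166 → a6.
Outer input = (K'⊕opad) ∥ inner = aa 3e b0 cd b7 ∥ a6.
Outer hash (tag): sum = 170+62+176+205+183+166 = 962; mod 256 = 194 → c2.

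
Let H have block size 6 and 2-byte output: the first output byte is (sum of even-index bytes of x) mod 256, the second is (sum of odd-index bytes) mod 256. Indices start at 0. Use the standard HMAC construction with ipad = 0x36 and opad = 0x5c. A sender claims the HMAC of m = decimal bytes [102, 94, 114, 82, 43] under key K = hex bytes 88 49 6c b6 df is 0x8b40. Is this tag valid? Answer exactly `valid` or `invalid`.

valid

Key hex bytes 88 49 6c b6 df is 5 bytes ≤ B = 6; zero-pad to 6 bytes: K' = 88 49 6c b6 df 00.
K' ⊕ ipad = be 7f 5a 80 e9 36; K' ⊕ opad = d4 15 30 ea 83 5c.
Inner hash: even-index sum = 772 mod 256 = 4; odd-index sum = 485 mod 256 = 229 → 04 e5.
Outer hash (recomputed tag): even-index sum = 395 mod 256 = 139; odd-index sum = 576 mod 256 = 64 → 8b 40.
Recomputed tag = 8b40; claimed = 8b40 → match.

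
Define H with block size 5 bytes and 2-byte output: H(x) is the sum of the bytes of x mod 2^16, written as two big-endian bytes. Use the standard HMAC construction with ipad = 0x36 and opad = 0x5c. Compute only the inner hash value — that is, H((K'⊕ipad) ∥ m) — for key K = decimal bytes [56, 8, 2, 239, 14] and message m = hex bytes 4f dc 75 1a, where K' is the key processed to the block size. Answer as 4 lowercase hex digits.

034b

Key decimal bytes [56, 8, 2, 239, 14] = 38 08 02 ef 0e is exactly B = 5 bytes: K' = 38 08 02 ef 0e.
K' ⊕ ipad = 0e 3e 34 d9 38.
Inner input = 0e 3e 34 d9 38 ∥ 4f dc 75 1a.
Inner hash: sum = 14+62+52+217+56+79+220+117+26 = 843 → 03 4b.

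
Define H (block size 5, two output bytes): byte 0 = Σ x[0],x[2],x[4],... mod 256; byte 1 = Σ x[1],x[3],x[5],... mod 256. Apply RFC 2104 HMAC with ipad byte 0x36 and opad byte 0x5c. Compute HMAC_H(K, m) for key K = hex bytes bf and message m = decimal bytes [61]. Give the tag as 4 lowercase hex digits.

44ad

Key hex bytes bf is 1 byte ≤ B = 5; zero-pad to 5 bytes: K' = bf 00 00 00 00.
K' ⊕ ipad = 89 36 36 36 36.  K' ⊕ opad = e3 5c 5c 5c 5c.
Inner input = (K'⊕ipad) ∥ m = 89 36 36 36 36 ∥ 3d.
Inner hash: even-index sum = 245 mod 256 = 245; odd-index sum = 169 mod 256 = 169 → f5 a9.
Outer input = (K'⊕opad) ∥ inner = e3 5c 5c 5c 5c ∥ f5 a9.
Outer hash (tag): even-index sum = 580 mod 256 = 68; odd-index sum = 429 mod 256 = 173 → 44 ad.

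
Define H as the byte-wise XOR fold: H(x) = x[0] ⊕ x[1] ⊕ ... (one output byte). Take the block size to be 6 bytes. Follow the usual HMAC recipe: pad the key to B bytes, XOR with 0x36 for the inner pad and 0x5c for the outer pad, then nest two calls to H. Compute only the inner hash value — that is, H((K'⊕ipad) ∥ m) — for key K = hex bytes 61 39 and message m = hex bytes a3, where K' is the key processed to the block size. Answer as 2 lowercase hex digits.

fb

Key hex bytes 61 39 is 2 bytes ≤ B = 6; zero-pad to 6 bytes: K' = 61 39 00 00 00 00.
K' ⊕ ipad = 57 0f 36 36 36 36.
Inner input = 57 0f 36 36 36 36 ∥ a3.
Inner hash: XOR 57⊕0f⊕36⊕36⊕36⊕36⊕a3 = fb.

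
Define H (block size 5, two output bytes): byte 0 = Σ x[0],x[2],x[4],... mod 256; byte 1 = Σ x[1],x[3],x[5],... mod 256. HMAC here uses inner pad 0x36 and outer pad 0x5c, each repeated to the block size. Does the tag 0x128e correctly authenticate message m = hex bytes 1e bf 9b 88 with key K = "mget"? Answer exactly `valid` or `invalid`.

valid

Key "mget" = 6d 67 65 74 is 4 bytes ≤ B = 5; zero-pad to 5 bytes: K' = 6d 67 65 74 00.
K' ⊕ ipad = 5b 51 53 42 36; K' ⊕ opad = 31 3b 39 28 5c.
Inner hash: even-index sum = 555 mod 256 = 43; odd-index sum = 332 mod 256 = 76 → 2b 4c.
Outer hash (recomputed tag): even-index sum = 274 mod 256 = 18; odd-index sum = 142 mod 256 = 142 → 12 8e.
Recomputed tag = 128e; claimed = 128e → match.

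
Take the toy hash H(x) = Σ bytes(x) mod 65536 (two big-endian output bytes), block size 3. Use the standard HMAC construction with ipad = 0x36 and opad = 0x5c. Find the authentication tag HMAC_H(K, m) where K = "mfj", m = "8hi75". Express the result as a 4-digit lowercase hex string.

Key "mfj" = 6d 66 6a is exactly B = 3 bytes: K' = 6d 66 6a.
K' ⊕ ipad = 5b 50 5c.  K' ⊕ opad = 31 3a 36.
Inner input = (K'⊕ipad) ∥ m = 5b 50 5c ∥ 38 68 69 37 35.
Inner hash: sum = 91+80+92+56+104+105+55+53 = 636 → 02 7c.
Outer input = (K'⊕opad) ∥ inner = 31 3a 36 ∥ 02 7c.
Outer hash (tag): sum = 49+58+54+2+124 = 287 → 01 1f.

011f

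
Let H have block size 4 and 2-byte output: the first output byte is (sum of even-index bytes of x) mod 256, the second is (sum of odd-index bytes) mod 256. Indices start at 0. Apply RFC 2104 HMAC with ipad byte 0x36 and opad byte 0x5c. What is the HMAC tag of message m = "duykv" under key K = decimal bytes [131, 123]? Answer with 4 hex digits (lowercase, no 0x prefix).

Key decimal bytes [131, 123] = 83 7b is 2 bytes ≤ B = 4; zero-pad to 4 bytes: K' = 83 7b 00 00.
K' ⊕ ipad = b5 4d 36 36.  K' ⊕ opad = df 27 5c 5c.
Inner input = (K'⊕ipad) ∥ m = b5 4d 36 36 ∥ 64 75 79 6b 76.
Inner hash: even-index sum = 574 mod 256 = 62; odd-index sum = 355 mod 256 = 99 → 3e 63.
Outer input = (K'⊕opad) ∥ inner = df 27 5c 5c ∥ 3e 63.
Outer hash (tag): even-index sum = 377 mod 256 = 121; odd-index sum = 230 mod 256 = 230 → 79 e6.

79e6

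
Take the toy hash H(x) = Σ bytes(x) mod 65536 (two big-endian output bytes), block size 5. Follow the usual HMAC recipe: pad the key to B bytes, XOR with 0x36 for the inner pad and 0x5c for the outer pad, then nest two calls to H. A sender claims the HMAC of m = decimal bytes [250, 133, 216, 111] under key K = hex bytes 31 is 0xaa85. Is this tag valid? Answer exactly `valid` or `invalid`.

Key hex bytes 31 is 1 byte ≤ B = 5; zero-pad to 5 bytes: K' = 31 00 00 00 00.
K' ⊕ ipad = 07 36 36 36 36; K' ⊕ opad = 6d 5c 5c 5c 5c.
Inner hash: sum = 7+54+54+54+54+250+133+216+111 = 933 → 03 a5.
Outer hash (recomputed tag): sum = 109+92+92+92+92+3+165 = 645 → 02 85.
Recomputed tag = 0285; claimed = aa85 → mismatch.

invalid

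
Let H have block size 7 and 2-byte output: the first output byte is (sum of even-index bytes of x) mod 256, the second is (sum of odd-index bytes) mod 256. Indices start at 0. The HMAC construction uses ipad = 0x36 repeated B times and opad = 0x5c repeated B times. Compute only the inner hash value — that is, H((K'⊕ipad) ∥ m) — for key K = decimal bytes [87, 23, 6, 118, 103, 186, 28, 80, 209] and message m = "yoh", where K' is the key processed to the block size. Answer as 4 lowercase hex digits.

Key decimal bytes [87, 23, 6, 118, 103, 186, 28, 80, 209] = 57 17 06 76 67 ba 1c 50 d1 is 9 bytes > B = 7, so hash it first: H(key) = b1 97, then zero-pad to 7 bytes: K' = b1 97 00 00 00 00 00.
K' ⊕ ipad = 87 a1 36 36 36 36 36.
Inner input = 87 a1 36 36 36 36 36 ∥ 79 6f 68.
Inner hash: even-index sum = 408 mod 256 = 152; odd-index sum = 494 mod 256 = 238 → 98 ee.

98ee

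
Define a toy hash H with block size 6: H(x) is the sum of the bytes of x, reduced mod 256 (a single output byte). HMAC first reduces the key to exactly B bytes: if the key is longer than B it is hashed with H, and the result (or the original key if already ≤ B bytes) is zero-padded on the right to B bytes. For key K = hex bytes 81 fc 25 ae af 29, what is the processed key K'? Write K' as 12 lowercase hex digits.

Key hex bytes 81 fc 25 ae af 29 is exactly B = 6 bytes: K' = 81 fc 25 ae af 29.

81fc25aeaf29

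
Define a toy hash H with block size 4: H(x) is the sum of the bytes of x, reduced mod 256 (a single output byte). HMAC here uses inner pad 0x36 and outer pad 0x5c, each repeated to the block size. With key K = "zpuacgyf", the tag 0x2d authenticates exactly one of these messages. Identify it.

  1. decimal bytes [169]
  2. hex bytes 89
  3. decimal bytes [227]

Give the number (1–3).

3

Key "zpuacgyf" = 7a 70 75 61 63 67 79 66 is 8 bytes > B = 4, so hash it first: H(key) = 69, then zero-pad to 4 bytes: K' = 69 00 00 00.
K' ⊕ ipad = 5f 36 36 36; K' ⊕ opad = 35 5c 5c 5c.
m1: inner = H(5f 36 36 36 a9) = aa; tag = H(35 5c 5c 5c aa) = f3
m2: inner = H(5f 36 36 36 89) = 8a; tag = H(35 5c 5c 5c 8a) = d3
m3: inner = H(5f 36 36 36 e3) = e4; tag = H(35 5c 5c 5c e4) = 2d ← matches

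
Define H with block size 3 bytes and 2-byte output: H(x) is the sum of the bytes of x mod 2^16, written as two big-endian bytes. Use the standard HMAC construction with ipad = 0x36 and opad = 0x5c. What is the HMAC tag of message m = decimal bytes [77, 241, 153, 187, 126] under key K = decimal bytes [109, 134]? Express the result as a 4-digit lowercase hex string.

Key decimal bytes [109, 134] = 6d 86 is 2 bytes ≤ B = 3; zero-pad to 3 bytes: K' = 6d 86 00.
K' ⊕ ipad = 5b b0 36.  K' ⊕ opad = 31 da 5c.
Inner input = (K'⊕ipad) ∥ m = 5b b0 36 ∥ 4d f1 99 bb 7e.
Inner hash: sum = 91+176+54+77+241+153+187+126 = 1105 → 04 51.
Outer input = (K'⊕opad) ∥ inner = 31 da 5c ∥ 04 51.
Outer hash (tag): sum = 49+218+92+4+81 = 444 → 01 bc.

01bc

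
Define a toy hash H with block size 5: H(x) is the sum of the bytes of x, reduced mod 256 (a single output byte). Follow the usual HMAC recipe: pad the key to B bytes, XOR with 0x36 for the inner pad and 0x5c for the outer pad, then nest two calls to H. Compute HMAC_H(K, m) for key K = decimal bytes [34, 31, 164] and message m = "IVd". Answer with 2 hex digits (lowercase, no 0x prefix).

Key decimal bytes [34, 31, 164] = 22 1f a4 is 3 bytes ≤ B = 5; zero-pad to 5 bytes: K' = 22 1f a4 00 00.
K' ⊕ ipad = 14 29 92 36 36.  K' ⊕ opad = 7e 43 f8 5c 5c.
Inner input = (K'⊕ipad) ∥ m = 14 29 92 36 36 ∥ 49 56 64.
Inner hash: sum = 20+41+146+54+54+73+86+100 = 574; mod 256 = 62 → 3e.
Outer input = (K'⊕opad) ∥ inner = 7e 43 f8 5c 5c ∥ 3e.
Outer hash (tag): sum = 126+67+248+92+92+62 = 687; mod 256 = 175 → af.

af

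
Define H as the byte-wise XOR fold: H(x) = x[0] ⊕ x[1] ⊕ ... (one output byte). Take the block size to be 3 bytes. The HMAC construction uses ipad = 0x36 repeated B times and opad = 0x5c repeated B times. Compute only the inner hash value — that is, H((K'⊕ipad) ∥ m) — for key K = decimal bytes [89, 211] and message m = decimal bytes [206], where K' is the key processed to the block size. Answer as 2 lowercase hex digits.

72

Key decimal bytes [89, 211] = 59 d3 is 2 bytes ≤ B = 3; zero-pad to 3 bytes: K' = 59 d3 00.
K' ⊕ ipad = 6f e5 36.
Inner input = 6f e5 36 ∥ ce.
Inner hash: XOR 6f⊕e5⊕36⊕ce = 72.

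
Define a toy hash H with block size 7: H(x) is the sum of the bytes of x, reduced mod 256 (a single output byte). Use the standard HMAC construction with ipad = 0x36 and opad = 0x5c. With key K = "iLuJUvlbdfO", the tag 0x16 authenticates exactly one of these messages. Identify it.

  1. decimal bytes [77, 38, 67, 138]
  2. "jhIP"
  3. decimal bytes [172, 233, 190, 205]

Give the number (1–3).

Key "iLuJUvlbdfO" = 69 4c 75 4a 55 76 6c 62 64 66 4f is 11 bytes > B = 7, so hash it first: H(key) = 26, then zero-pad to 7 bytes: K' = 26 00 00 00 00 00 00.
K' ⊕ ipad = 10 36 36 36 36 36 36; K' ⊕ opad = 7a 5c 5c 5c 5c 5c 5c.
m1: inner = H(10 36 36 36 36 36 36 4d 26 43 8a) = 94; tag = H(7a 5c 5c 5c 5c 5c 5c 94) = 36
m2: inner = H(10 36 36 36 36 36 36 6a 68 49 50) = bf; tag = H(7a 5c 5c 5c 5c 5c 5c bf) = 61
m3: inner = H(10 36 36 36 36 36 36 ac e9 be cd) = 74; tag = H(7a 5c 5c 5c 5c 5c 5c 74) = 16 ← matches

3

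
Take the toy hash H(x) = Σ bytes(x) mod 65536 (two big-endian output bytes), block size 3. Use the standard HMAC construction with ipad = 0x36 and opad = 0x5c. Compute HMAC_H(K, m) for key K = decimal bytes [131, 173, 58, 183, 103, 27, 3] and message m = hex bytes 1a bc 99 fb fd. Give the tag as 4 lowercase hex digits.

Key decimal bytes [131, 173, 58, 183, 103, 27, 3] = 83 ad 3a b7 67 1b 03 is 7 bytes > B = 3, so hash it first: H(key) = 02 a6, then zero-pad to 3 bytes: K' = 02 a6 00.
K' ⊕ ipad = 34 90 36.  K' ⊕ opad = 5e fa 5c.
Inner input = (K'⊕ipad) ∥ m = 34 90 36 ∥ 1a bc 99 fb fd.
Inner hash: sum = 52+144+54+26+188+153+251+253 = 1121 → 04 61.
Outer input = (K'⊕opad) ∥ inner = 5e fa 5c ∥ 04 61.
Outer hash (tag): sum = 94+250+92+4+97 = 537 → 02 19.

0219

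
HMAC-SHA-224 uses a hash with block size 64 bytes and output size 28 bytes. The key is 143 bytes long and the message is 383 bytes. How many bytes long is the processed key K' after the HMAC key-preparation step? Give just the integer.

64

Key is 143 > 64 bytes, so it is hashed to 28 bytes then zero-padded to 64: |K'| = 64.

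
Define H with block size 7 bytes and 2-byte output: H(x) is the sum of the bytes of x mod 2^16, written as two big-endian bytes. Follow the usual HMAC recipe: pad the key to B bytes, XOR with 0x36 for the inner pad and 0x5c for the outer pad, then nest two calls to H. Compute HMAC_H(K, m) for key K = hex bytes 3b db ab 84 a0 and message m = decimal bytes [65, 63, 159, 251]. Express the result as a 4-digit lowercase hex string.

04db

Key hex bytes 3b db ab 84 a0 is 5 bytes ≤ B = 7; zero-pad to 7 bytes: K' = 3b db ab 84 a0 00 00.
K' ⊕ ipad = 0d ed 9d b2 96 36 36.  K' ⊕ opad = 67 87 f7 d8 fc 5c 5c.
Inner input = (K'⊕ipad) ∥ m = 0d ed 9d b2 96 36 36 ∥ 41 3f 9f fb.
Inner hash: sum = 13+237+157+178+150+54+54+65+63+159+251 = 1381 → 05 65.
Outer input = (K'⊕opad) ∥ inner = 67 87 f7 d8 fc 5c 5c ∥ 05 65.
Outer hash (tag): sum = 103+135+247+216+252+92+92+5+101 = 1243 → 04 db.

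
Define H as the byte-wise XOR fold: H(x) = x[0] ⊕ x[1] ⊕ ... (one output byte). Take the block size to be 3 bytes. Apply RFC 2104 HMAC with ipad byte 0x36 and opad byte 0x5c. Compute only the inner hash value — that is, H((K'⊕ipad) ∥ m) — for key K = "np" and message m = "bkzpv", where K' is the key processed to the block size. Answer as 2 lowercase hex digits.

5d

Key "np" = 6e 70 is 2 bytes ≤ B = 3; zero-pad to 3 bytes: K' = 6e 70 00.
K' ⊕ ipad = 58 46 36.
Inner input = 58 46 36 ∥ 62 6b 7a 70 76.
Inner hash: XOR 58⊕46⊕36⊕62⊕6b⊕7a⊕70⊕76 = 5d.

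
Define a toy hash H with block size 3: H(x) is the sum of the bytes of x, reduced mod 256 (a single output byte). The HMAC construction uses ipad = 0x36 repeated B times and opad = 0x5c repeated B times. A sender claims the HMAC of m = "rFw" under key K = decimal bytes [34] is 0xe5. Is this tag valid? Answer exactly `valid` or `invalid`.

Key decimal bytes [34] = 22 is 1 byte ≤ B = 3; zero-pad to 3 bytes: K' = 22 00 00.
K' ⊕ ipad = 14 36 36; K' ⊕ opad = 7e 5c 5c.
Inner hash: sum = 20+54+54+114+70+119 = 431; mod 256 = 175 → af.
Outer hash (recomputed tag): sum = 126+92+92+175 = 485; mod 256 = 229 → e5.
Recomputed tag = e5; claimed = e5 → match.

valid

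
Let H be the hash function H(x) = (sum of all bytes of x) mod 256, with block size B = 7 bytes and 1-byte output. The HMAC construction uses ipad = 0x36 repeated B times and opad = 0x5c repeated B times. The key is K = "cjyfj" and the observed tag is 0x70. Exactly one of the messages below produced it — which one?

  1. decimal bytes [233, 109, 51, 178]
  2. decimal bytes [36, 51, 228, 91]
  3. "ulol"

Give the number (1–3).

Key "cjyfj" = 63 6a 79 66 6a is 5 bytes ≤ B = 7; zero-pad to 7 bytes: K' = 63 6a 79 66 6a 00 00.
K' ⊕ ipad = 55 5c 4f 50 5c 36 36; K' ⊕ opad = 3f 36 25 3a 36 5c 5c.
m1: inner = H(55 5c 4f 50 5c 36 36 e9 6d 33 b2) = 53; tag = H(3f 36 25 3a 36 5c 5c 53) = 15
m2: inner = H(55 5c 4f 50 5c 36 36 24 33 e4 5b) = ae; tag = H(3f 36 25 3a 36 5c 5c ae) = 70 ← matches
m3: inner = H(55 5c 4f 50 5c 36 36 75 6c 6f 6c) = d4; tag = H(3f 36 25 3a 36 5c 5c d4) = 96

2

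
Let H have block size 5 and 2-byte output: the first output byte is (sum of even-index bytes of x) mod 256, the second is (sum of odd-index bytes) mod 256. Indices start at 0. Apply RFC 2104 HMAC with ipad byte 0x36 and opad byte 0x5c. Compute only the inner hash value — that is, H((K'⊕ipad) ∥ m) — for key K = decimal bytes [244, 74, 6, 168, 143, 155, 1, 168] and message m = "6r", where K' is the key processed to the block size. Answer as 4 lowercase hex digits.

9a6f

Key decimal bytes [244, 74, 6, 168, 143, 155, 1, 168] = f4 4a 06 a8 8f 9b 01 a8 is 8 bytes > B = 5, so hash it first: H(key) = 8a 35, then zero-pad to 5 bytes: K' = 8a 35 00 00 00.
K' ⊕ ipad = bc 03 36 36 36.
Inner input = bc 03 36 36 36 ∥ 36 72.
Inner hash: even-index sum = 410 mod 256 = 154; odd-index sum = 111 mod 256 = 111 → 9a 6f.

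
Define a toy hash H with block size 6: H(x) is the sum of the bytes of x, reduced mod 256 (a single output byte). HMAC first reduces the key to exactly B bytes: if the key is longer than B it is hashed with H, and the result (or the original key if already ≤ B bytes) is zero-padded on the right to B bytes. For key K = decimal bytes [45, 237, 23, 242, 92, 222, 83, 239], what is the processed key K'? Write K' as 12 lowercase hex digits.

9f0000000000

|K| = 8 > B = 6, so first hash the key.
H(K): sum = 45+237+23+242+92+222+83+239 = 1183; mod 256 = 159 → 9f.
Zero-pad H(K) = 9f to 6 bytes: K' = 9f 00 00 00 00 00.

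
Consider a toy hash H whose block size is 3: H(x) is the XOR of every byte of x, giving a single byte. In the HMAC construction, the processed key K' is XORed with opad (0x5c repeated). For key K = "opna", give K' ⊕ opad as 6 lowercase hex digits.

Key "opna" = 6f 70 6e 61 is 4 bytes > B = 3, so hash it first: H(key) = 10, then zero-pad to 3 bytes: K' = 10 00 00.
XOR each byte with 0x5c: 10⊕5c=4c, 00⊕5c=5c, 00⊕5c=5c.

4c5c5c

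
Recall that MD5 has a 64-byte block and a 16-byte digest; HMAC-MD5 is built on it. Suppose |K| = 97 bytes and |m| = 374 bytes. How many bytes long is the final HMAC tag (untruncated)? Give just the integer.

The tag is one MD5 digest: 16 bytes.

16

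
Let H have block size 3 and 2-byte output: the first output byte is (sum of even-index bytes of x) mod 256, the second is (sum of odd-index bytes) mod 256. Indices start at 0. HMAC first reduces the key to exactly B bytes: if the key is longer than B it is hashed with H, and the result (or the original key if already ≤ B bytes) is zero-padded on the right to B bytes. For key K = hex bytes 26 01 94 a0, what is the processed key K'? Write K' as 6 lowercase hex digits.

|K| = 4 > B = 3, so first hash the key.
H(K): even-index sum = 186 mod 256 = 186; odd-index sum = 161 mod 256 = 161 → ba a1.
Zero-pad H(K) = ba a1 to 3 bytes: K' = ba a1 00.

baa100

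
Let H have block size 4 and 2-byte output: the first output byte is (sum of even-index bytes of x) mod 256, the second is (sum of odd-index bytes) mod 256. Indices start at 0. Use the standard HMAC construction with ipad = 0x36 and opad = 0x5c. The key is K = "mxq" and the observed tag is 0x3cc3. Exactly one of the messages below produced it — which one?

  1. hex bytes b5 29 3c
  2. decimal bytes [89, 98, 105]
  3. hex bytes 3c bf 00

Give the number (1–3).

Key "mxq" = 6d 78 71 is 3 bytes ≤ B = 4; zero-pad to 4 bytes: K' = 6d 78 71 00.
K' ⊕ ipad = 5b 4e 47 36; K' ⊕ opad = 31 24 2d 5c.
m1: inner = H(5b 4e 47 36 b5 29 3c) = 93 ad; tag = H(31 24 2d 5c 93 ad) = f12d
m2: inner = H(5b 4e 47 36 59 62 69) = 64 e6; tag = H(31 24 2d 5c 64 e6) = c266
m3: inner = H(5b 4e 47 36 3c bf 00) = de 43; tag = H(31 24 2d 5c de 43) = 3cc3 ← matches

3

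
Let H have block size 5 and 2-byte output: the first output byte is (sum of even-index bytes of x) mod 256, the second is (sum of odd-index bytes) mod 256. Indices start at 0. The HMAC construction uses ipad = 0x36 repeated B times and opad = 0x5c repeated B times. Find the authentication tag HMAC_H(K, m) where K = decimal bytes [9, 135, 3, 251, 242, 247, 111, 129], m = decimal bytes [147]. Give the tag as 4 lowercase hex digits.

Key decimal bytes [9, 135, 3, 251, 242, 247, 111, 129] = 09 87 03 fb f2 f7 6f 81 is 8 bytes > B = 5, so hash it first: H(key) = 6d fa, then zero-pad to 5 bytes: K' = 6d fa 00 00 00.
K' ⊕ ipad = 5b cc 36 36 36.  K' ⊕ opad = 31 a6 5c 5c 5c.
Inner input = (K'⊕ipad) ∥ m = 5b cc 36 36 36 ∥ 93.
Inner hash: even-index sum = 199 mod 256 = 199; odd-index sum = 405 mod 256 = 149 → c7 95.
Outer input = (K'⊕opad) ∥ inner = 31 a6 5c 5c 5c ∥ c7 95.
Outer hash (tag): even-index sum = 382 mod 256 = 126; odd-index sum = 457 mod 256 = 201 → 7e c9.

7ec9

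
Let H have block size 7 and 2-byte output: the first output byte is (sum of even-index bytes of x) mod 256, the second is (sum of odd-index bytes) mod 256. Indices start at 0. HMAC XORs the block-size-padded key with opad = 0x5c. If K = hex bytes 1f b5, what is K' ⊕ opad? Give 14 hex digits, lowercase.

43e95c5c5c5c5c

Key hex bytes 1f b5 is 2 bytes ≤ B = 7; zero-pad to 7 bytes: K' = 1f b5 00 00 00 00 00.
XOR each byte with 0x5c: 1f⊕5c=43, b5⊕5c=e9, 00⊕5c=5c, 00⊕5c=5c, 00⊕5c=5c, 00⊕5c=5c, 00⊕5c=5c.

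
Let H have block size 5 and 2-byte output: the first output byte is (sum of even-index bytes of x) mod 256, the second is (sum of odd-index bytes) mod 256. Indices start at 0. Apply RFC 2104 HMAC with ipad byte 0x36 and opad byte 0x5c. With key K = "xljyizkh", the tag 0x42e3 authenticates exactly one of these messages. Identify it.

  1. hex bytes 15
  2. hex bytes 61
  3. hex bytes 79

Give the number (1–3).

Key "xljyizkh" = 78 6c 6a 79 69 7a 6b 68 is 8 bytes > B = 5, so hash it first: H(key) = b6 c7, then zero-pad to 5 bytes: K' = b6 c7 00 00 00.
K' ⊕ ipad = 80 f1 36 36 36; K' ⊕ opad = ea 9b 5c 5c 5c.
m1: inner = H(80 f1 36 36 36 15) = ec 3c; tag = H(ea 9b 5c 5c 5c ec 3c) = dee3
m2: inner = H(80 f1 36 36 36 61) = ec 88; tag = H(ea 9b 5c 5c 5c ec 88) = 2ae3
m3: inner = H(80 f1 36 36 36 79) = ec a0; tag = H(ea 9b 5c 5c 5c ec a0) = 42e3 ← matches

3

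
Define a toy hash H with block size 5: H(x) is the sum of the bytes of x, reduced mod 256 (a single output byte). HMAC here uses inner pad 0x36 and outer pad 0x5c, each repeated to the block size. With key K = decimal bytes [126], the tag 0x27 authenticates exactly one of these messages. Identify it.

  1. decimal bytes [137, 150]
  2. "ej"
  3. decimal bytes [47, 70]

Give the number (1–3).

Key decimal bytes [126] = 7e is 1 byte ≤ B = 5; zero-pad to 5 bytes: K' = 7e 00 00 00 00.
K' ⊕ ipad = 48 36 36 36 36; K' ⊕ opad = 22 5c 5c 5c 5c.
m1: inner = H(48 36 36 36 36 89 96) = 3f; tag = H(22 5c 5c 5c 5c 3f) = d1
m2: inner = H(48 36 36 36 36 65 6a) = ef; tag = H(22 5c 5c 5c 5c ef) = 81
m3: inner = H(48 36 36 36 36 2f 46) = 95; tag = H(22 5c 5c 5c 5c 95) = 27 ← matches

3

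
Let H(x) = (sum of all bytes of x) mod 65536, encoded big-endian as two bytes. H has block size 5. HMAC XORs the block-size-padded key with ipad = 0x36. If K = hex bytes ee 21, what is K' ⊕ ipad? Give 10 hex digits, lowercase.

d817363636

Key hex bytes ee 21 is 2 bytes ≤ B = 5; zero-pad to 5 bytes: K' = ee 21 00 00 00.
XOR each byte with 0x36: ee⊕36=d8, 21⊕36=17, 00⊕36=36, 00⊕36=36, 00⊕36=36.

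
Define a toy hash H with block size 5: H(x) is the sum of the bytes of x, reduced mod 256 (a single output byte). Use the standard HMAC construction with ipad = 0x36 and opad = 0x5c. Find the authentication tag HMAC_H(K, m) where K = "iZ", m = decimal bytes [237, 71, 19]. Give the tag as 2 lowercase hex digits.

03

Key "iZ" = 69 5a is 2 bytes ≤ B = 5; zero-pad to 5 bytes: K' = 69 5a 00 00 00.
K' ⊕ ipad = 5f 6c 36 36 36.  K' ⊕ opad = 35 06 5c 5c 5c.
Inner input = (K'⊕ipad) ∥ m = 5f 6c 36 36 36 ∥ ed 47 13.
Inner hash: sum = 95+108+54+54+54+237+71+19 = 692; mod 256 = 180 → b4.
Outer input = (K'⊕opad) ∥ inner = 35 06 5c 5c 5c ∥ b4.
Outer hash (tag): sum = 53+6+92+92+92+180 = 515; mod 256 = 3 → 03.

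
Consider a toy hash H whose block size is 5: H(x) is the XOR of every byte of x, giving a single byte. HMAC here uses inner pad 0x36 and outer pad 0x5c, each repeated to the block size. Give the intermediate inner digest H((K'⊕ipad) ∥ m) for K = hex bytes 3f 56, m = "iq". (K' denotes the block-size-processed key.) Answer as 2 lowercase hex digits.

Key hex bytes 3f 56 is 2 bytes ≤ B = 5; zero-pad to 5 bytes: K' = 3f 56 00 00 00.
K' ⊕ ipad = 09 60 36 36 36.
Inner input = 09 60 36 36 36 ∥ 69 71.
Inner hash: XOR 09⊕60⊕36⊕36⊕36⊕69⊕71 = 47.

47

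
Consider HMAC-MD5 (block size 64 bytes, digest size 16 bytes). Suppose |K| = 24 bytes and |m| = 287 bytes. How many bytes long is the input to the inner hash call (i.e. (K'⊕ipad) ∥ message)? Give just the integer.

351

Key is 24 ≤ 64 bytes, zero-padded: |K'| = 64.
Inner input = (K'⊕ipad) ∥ m → 64 + 287 = 351 bytes.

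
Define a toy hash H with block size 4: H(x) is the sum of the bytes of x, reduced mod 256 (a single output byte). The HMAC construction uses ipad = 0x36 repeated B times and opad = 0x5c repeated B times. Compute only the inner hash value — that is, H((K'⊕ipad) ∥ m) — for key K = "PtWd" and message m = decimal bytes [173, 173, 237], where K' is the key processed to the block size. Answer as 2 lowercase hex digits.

Key "PtWd" = 50 74 57 64 is exactly B = 4 bytes: K' = 50 74 57 64.
K' ⊕ ipad = 66 42 61 52.
Inner input = 66 42 61 52 ∥ ad ad ed.
Inner hash: sum = 102+66+97+82+173+173+237 = 930; mod 256 = 162 → a2.

a2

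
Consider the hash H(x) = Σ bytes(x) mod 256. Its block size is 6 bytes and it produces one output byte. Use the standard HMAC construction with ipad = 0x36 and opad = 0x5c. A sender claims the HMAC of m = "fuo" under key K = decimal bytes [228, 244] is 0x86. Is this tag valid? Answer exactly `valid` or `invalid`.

valid

Key decimal bytes [228, 244] = e4 f4 is 2 bytes ≤ B = 6; zero-pad to 6 bytes: K' = e4 f4 00 00 00 00.
K' ⊕ ipad = d2 c2 36 36 36 36; K' ⊕ opad = b8 a8 5c 5c 5c 5c.
Inner hash: sum = 210+194+54+54+54+54+102+117+111 = 950; mod 256 = 182 → b6.
Outer hash (recomputed tag): sum = 184+168+92+92+92+92+182 = 902; mod 256 = 134 → 86.
Recomputed tag = 86; claimed = 86 → match.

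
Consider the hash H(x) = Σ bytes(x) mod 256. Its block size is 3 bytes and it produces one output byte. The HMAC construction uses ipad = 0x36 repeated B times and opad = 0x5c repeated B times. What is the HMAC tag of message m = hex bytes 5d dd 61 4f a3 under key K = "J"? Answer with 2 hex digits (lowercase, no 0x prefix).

Key "J" = 4a is 1 byte ≤ B = 3; zero-pad to 3 bytes: K' = 4a 00 00.
K' ⊕ ipad = 7c 36 36.  K' ⊕ opad = 16 5c 5c.
Inner input = (K'⊕ipad) ∥ m = 7c 36 36 ∥ 5d dd 61 4f a3.
Inner hash: sum = 124+54+54+93+221+97+79+163 = 885; mod 256 = 117 → 75.
Outer input = (K'⊕opad) ∥ inner = 16 5c 5c ∥ 75.
Outer hash (tag): sum = 22+92+92+117 = 323; mod 256 = 67 → 43.

43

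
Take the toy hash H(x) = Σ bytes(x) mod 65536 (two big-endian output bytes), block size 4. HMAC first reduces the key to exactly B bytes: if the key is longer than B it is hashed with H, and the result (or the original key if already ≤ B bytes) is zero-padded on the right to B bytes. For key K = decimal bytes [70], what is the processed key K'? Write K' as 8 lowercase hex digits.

46000000

Key decimal bytes [70] = 46 is 1 byte ≤ B = 4; zero-pad to 4 bytes: K' = 46 00 00 00.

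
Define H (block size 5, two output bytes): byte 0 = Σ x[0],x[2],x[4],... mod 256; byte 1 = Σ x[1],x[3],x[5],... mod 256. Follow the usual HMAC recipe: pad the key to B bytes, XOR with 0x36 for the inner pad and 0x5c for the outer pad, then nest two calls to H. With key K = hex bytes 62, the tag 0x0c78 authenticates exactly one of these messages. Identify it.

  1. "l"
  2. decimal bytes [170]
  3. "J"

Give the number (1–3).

Key hex bytes 62 is 1 byte ≤ B = 5; zero-pad to 5 bytes: K' = 62 00 00 00 00.
K' ⊕ ipad = 54 36 36 36 36; K' ⊕ opad = 3e 5c 5c 5c 5c.
m1: inner = H(54 36 36 36 36 6c) = c0 d8; tag = H(3e 5c 5c 5c 5c c0 d8) = ce78
m2: inner = H(54 36 36 36 36 aa) = c0 16; tag = H(3e 5c 5c 5c 5c c0 16) = 0c78 ← matches
m3: inner = H(54 36 36 36 36 4a) = c0 b6; tag = H(3e 5c 5c 5c 5c c0 b6) = ac78

2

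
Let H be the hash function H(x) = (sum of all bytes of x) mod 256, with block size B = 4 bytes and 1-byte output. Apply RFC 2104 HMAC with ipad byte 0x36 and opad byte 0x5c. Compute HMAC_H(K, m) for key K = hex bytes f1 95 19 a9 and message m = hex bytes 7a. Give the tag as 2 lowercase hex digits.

62

Key hex bytes f1 95 19 a9 is exactly B = 4 bytes: K' = f1 95 19 a9.
K' ⊕ ipad = c7 a3 2f 9f.  K' ⊕ opad = ad c9 45 f5.
Inner input = (K'⊕ipad) ∥ m = c7 a3 2f 9f ∥ 7a.
Inner hash: sum = 199+163+47+159+122 = 690; mod 256 = 178 → b2.
Outer input = (K'⊕opad) ∥ inner = ad c9 45 f5 ∥ b2.
Outer hash (tag): sum = 173+201+69+245+178 = 866; mod 256 = 98 → 62.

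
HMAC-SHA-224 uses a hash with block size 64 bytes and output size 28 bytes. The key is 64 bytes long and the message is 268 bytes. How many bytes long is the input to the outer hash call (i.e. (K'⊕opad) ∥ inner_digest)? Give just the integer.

Key is 64 ≤ 64 bytes, zero-padded: |K'| = 64.
Outer input = (K'⊕opad) ∥ H(inner) → 64 + 28 = 92 bytes.

92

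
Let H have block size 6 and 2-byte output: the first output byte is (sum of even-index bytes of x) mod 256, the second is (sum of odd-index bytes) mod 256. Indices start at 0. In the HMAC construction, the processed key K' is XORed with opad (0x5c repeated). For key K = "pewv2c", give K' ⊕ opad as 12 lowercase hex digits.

Key "pewv2c" = 70 65 77 76 32 63 is exactly B = 6 bytes: K' = 70 65 77 76 32 63.
XOR each byte with 0x5c: 70⊕5c=2c, 65⊕5c=39, 77⊕5c=2b, 76⊕5c=2a, 32⊕5c=6e, 63⊕5c=3f.

2c392b2a6e3f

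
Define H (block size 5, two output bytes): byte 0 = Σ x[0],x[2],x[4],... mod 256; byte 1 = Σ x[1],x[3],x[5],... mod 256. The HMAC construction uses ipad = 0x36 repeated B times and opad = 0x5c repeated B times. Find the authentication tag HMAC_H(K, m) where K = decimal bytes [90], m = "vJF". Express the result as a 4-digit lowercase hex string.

Key decimal bytes [90] = 5a is 1 byte ≤ B = 5; zero-pad to 5 bytes: K' = 5a 00 00 00 00.
K' ⊕ ipad = 6c 36 36 36 36.  K' ⊕ opad = 06 5c 5c 5c 5c.
Inner input = (K'⊕ipad) ∥ m = 6c 36 36 36 36 ∥ 76 4a 46.
Inner hash: even-index sum = 290 mod 256 = 34; odd-index sum = 296 mod 256 = 40 → 22 28.
Outer input = (K'⊕opad) ∥ inner = 06 5c 5c 5c 5c ∥ 22 28.
Outer hash (tag): even-index sum = 230 mod 256 = 230; odd-index sum = 218 mod 256 = 218 → e6 da.

e6da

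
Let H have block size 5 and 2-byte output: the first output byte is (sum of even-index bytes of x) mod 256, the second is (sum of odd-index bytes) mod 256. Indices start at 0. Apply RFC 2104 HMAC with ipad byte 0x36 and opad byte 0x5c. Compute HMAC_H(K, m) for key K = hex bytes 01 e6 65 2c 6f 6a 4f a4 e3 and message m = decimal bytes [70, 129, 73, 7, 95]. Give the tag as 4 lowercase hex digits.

4dfd

Key hex bytes 01 e6 65 2c 6f 6a 4f a4 e3 is 9 bytes > B = 5, so hash it first: H(key) = 07 20, then zero-pad to 5 bytes: K' = 07 20 00 00 00.
K' ⊕ ipad = 31 16 36 36 36.  K' ⊕ opad = 5b 7c 5c 5c 5c.
Inner input = (K'⊕ipad) ∥ m = 31 16 36 36 36 ∥ 46 81 49 07 5f.
Inner hash: even-index sum = 293 mod 256 = 37; odd-index sum = 314 mod 256 = 58 → 25 3a.
Outer input = (K'⊕opad) ∥ inner = 5b 7c 5c 5c 5c ∥ 25 3a.
Outer hash (tag): even-index sum = 333 mod 256 = 77; odd-index sum = 253 mod 256 = 253 → 4d fd.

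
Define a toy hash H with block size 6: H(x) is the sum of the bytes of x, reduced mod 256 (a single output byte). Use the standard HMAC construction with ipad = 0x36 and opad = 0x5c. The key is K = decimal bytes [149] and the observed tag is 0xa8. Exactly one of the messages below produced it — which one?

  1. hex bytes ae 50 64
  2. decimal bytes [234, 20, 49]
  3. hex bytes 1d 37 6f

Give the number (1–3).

Key decimal bytes [149] = 95 is 1 byte ≤ B = 6; zero-pad to 6 bytes: K' = 95 00 00 00 00 00.
K' ⊕ ipad = a3 36 36 36 36 36; K' ⊕ opad = c9 5c 5c 5c 5c 5c.
m1: inner = H(a3 36 36 36 36 36 ae 50 64) = 13; tag = H(c9 5c 5c 5c 5c 5c 13) = a8 ← matches
m2: inner = H(a3 36 36 36 36 36 ea 14 31) = e0; tag = H(c9 5c 5c 5c 5c 5c e0) = 75
m3: inner = H(a3 36 36 36 36 36 1d 37 6f) = 74; tag = H(c9 5c 5c 5c 5c 5c 74) = 09

1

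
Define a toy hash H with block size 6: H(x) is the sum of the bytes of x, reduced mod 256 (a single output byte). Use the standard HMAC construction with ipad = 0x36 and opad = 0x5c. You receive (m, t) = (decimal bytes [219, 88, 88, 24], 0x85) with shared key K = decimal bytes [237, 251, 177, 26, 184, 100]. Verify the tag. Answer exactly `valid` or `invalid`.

valid

Key decimal bytes [237, 251, 177, 26, 184, 100] = ed fb b1 1a b8 64 is exactly B = 6 bytes: K' = ed fb b1 1a b8 64.
K' ⊕ ipad = db cd 87 2c 8e 52; K' ⊕ opad = b1 a7 ed 46 e4 38.
Inner hash: sum = 219+205+135+44+142+82+219+88+88+24 = 1246; mod 256 = 222 → de.
Outer hash (recomputed tag): sum = 177+167+237+70+228+56+222 = 1157; mod 256 = 133 → 85.
Recomputed tag = 85; claimed = 85 → match.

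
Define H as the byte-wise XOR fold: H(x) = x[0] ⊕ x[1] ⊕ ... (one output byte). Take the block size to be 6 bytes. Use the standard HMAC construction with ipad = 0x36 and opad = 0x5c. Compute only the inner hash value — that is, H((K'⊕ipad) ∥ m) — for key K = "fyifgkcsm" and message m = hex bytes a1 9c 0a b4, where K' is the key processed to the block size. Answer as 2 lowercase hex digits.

e2

Key "fyifgkcsm" = 66 79 69 66 67 6b 63 73 6d is 9 bytes > B = 6, so hash it first: H(key) = 61, then zero-pad to 6 bytes: K' = 61 00 00 00 00 00.
K' ⊕ ipad = 57 36 36 36 36 36.
Inner input = 57 36 36 36 36 36 ∥ a1 9c 0a b4.
Inner hash: XOR 57⊕36⊕36⊕36⊕36⊕36⊕a1⊕9c⊕0a⊕b4 = e2.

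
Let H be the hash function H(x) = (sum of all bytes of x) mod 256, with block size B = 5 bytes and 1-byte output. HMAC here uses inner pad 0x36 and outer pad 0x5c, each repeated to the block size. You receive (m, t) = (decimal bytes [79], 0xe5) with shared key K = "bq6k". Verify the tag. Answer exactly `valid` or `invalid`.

Key "bq6k" = 62 71 36 6b is 4 bytes ≤ B = 5; zero-pad to 5 bytes: K' = 62 71 36 6b 00.
K' ⊕ ipad = 54 47 00 5d 36; K' ⊕ opad = 3e 2d 6a 37 5c.
Inner hash: sum = 84+71+0+93+54+79 = 381; mod 256 = 125 → 7d.
Outer hash (recomputed tag): sum = 62+45+106+55+92+125 = 485; mod 256 = 229 → e5.
Recomputed tag = e5; claimed = e5 → match.

valid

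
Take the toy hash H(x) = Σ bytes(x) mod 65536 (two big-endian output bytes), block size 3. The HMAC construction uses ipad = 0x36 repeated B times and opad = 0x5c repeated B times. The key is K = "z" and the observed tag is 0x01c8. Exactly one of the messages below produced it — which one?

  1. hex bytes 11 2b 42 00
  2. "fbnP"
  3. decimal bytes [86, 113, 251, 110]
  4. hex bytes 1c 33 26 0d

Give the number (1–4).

3

Key "z" = 7a is 1 byte ≤ B = 3; zero-pad to 3 bytes: K' = 7a 00 00.
K' ⊕ ipad = 4c 36 36; K' ⊕ opad = 26 5c 5c.
m1: inner = H(4c 36 36 11 2b 42 00) = 01 36; tag = H(26 5c 5c 01 36) = 0115
m2: inner = H(4c 36 36 66 62 6e 50) = 02 3e; tag = H(26 5c 5c 02 3e) = 011e
m3: inner = H(4c 36 36 56 71 fb 6e) = 02 e8; tag = H(26 5c 5c 02 e8) = 01c8 ← matches
m4: inner = H(4c 36 36 1c 33 26 0d) = 01 3a; tag = H(26 5c 5c 01 3a) = 0119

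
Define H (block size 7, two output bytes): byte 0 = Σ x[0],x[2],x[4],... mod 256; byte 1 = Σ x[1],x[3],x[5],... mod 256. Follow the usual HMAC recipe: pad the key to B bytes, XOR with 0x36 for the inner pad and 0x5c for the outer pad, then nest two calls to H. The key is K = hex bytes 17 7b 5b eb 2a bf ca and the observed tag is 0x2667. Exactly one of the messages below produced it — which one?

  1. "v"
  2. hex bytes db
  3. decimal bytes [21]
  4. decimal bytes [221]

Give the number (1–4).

3

Key hex bytes 17 7b 5b eb 2a bf ca is exactly B = 7 bytes: K' = 17 7b 5b eb 2a bf ca.
K' ⊕ ipad = 21 4d 6d dd 1c 89 fc; K' ⊕ opad = 4b 27 07 b7 76 e3 96.
m1: inner = H(21 4d 6d dd 1c 89 fc 76) = a6 29; tag = H(4b 27 07 b7 76 e3 96 a6 29) = 8767
m2: inner = H(21 4d 6d dd 1c 89 fc db) = a6 8e; tag = H(4b 27 07 b7 76 e3 96 a6 8e) = ec67
m3: inner = H(21 4d 6d dd 1c 89 fc 15) = a6 c8; tag = H(4b 27 07 b7 76 e3 96 a6 c8) = 2667 ← matches
m4: inner = H(21 4d 6d dd 1c 89 fc dd) = a6 90; tag = H(4b 27 07 b7 76 e3 96 a6 90) = ee67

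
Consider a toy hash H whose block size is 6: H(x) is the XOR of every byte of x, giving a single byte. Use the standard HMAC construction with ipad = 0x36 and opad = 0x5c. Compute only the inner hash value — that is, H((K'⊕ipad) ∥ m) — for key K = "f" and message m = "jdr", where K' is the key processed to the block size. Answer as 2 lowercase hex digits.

Key "f" = 66 is 1 byte ≤ B = 6; zero-pad to 6 bytes: K' = 66 00 00 00 00 00.
K' ⊕ ipad = 50 36 36 36 36 36.
Inner input = 50 36 36 36 36 36 ∥ 6a 64 72.
Inner hash: XOR 50⊕36⊕36⊕36⊕36⊕36⊕6a⊕64⊕72 = 1a.

1a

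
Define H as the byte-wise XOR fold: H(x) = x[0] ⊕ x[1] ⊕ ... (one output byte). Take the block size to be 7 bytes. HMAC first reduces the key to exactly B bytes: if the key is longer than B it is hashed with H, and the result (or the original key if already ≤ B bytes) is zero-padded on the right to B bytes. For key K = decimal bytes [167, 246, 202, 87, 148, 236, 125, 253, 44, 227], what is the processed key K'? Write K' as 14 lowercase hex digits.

fb000000000000

|K| = 10 > B = 7, so first hash the key.
H(K): XOR a7⊕f6⊕ca⊕57⊕94⊕ec⊕7d⊕fd⊕2c⊕e3 = fb.
Zero-pad H(K) = fb to 7 bytes: K' = fb 00 00 00 00 00 00.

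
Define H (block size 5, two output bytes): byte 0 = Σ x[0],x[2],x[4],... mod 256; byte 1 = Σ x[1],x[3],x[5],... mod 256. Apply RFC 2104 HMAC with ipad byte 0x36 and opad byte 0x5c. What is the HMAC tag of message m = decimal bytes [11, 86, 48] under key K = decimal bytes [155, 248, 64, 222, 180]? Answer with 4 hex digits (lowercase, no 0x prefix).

Key decimal bytes [155, 248, 64, 222, 180] = 9b f8 40 de b4 is exactly B = 5 bytes: K' = 9b f8 40 de b4.
K' ⊕ ipad = ad ce 76 e8 82.  K' ⊕ opad = c7 a4 1c 82 e8.
Inner input = (K'⊕ipad) ∥ m = ad ce 76 e8 82 ∥ 0b 56 30.
Inner hash: even-index sum = 507 mod 256 = 251; odd-index sum = 497 mod 256 = 241 → fb f1.
Outer input = (K'⊕opad) ∥ inner = c7 a4 1c 82 e8 ∥ fb f1.
Outer hash (tag): even-index sum = 700 mod 256 = 188; odd-index sum = 545 mod 256 = 33 → bc 21.

bc21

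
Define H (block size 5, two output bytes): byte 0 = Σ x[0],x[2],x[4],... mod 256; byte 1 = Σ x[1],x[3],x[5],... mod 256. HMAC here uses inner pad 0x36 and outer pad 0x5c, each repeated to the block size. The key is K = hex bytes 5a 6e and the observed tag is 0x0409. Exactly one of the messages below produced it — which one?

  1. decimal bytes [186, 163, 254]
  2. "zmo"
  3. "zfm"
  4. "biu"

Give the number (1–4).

1

Key hex bytes 5a 6e is 2 bytes ≤ B = 5; zero-pad to 5 bytes: K' = 5a 6e 00 00 00.
K' ⊕ ipad = 6c 58 36 36 36; K' ⊕ opad = 06 32 5c 5c 5c.
m1: inner = H(6c 58 36 36 36 ba a3 fe) = 7b 46; tag = H(06 32 5c 5c 5c 7b 46) = 0409 ← matches
m2: inner = H(6c 58 36 36 36 7a 6d 6f) = 45 77; tag = H(06 32 5c 5c 5c 45 77) = 35d3
m3: inner = H(6c 58 36 36 36 7a 66 6d) = 3e 75; tag = H(06 32 5c 5c 5c 3e 75) = 33cc
m4: inner = H(6c 58 36 36 36 62 69 75) = 41 65; tag = H(06 32 5c 5c 5c 41 65) = 23cf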